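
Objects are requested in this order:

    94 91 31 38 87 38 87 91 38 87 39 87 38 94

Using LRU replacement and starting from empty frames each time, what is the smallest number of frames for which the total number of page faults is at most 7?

f=1: 14 faults
f=2: 11 faults
f=3: 8 faults
f=4: 7 faults
f=5: 7 faults
f=6: 6 faults
Smallest f with faults ≤ 7 is 4.

4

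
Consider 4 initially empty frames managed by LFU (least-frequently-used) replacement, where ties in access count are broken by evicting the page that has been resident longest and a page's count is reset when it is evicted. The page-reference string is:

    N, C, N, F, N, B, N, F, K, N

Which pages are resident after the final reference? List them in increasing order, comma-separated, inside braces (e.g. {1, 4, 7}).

N → miss, frames [N]
C → miss, frames [N, C]
N → hit
F → miss, frames [N, C, F]
N → hit
B → miss, frames [N, C, F, B]
N → hit
F → hit
K → miss, evict C, frames [N, F, B, K]
N → hit

{B, F, K, N}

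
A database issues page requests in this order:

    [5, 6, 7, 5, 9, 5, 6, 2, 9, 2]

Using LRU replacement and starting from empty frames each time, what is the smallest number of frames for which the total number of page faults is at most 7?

f=1: 10 faults
f=2: 8 faults
f=3: 7 faults
f=4: 5 faults
f=5: 5 faults
Smallest f with faults ≤ 7 is 3.

3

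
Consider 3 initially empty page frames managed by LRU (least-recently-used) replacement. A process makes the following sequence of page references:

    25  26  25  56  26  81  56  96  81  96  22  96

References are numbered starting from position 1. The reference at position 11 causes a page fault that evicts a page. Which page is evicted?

56

pos 1: 25 -> miss, frames (25)
pos 2: 26 -> miss, frames (25 26)
pos 3: 25 -> hit
pos 4: 56 -> miss, frames (26 25 56)
pos 5: 26 -> hit
pos 6: 81 -> miss, evict 25, frames (56 26 81)
pos 7: 56 -> hit
pos 8: 96 -> miss, evict 26, frames (81 56 96)
pos 9: 81 -> hit
pos 10: 96 -> hit
pos 11: 22 -> miss, evict 56, frames (81 96 22)
At position 11, page 56 is evicted.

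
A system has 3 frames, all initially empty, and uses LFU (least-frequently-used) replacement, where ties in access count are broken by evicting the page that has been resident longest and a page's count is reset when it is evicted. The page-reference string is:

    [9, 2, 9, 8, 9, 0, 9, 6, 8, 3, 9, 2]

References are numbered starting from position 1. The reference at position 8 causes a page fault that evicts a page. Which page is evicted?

8

pos 1: 9 → fault, frames (9)
pos 2: 2 → fault, frames (9 2)
pos 3: 9 → hit
pos 4: 8 → fault, frames (9 2 8)
pos 5: 9 → hit
pos 6: 0 → fault, evict 2, frames (9 8 0)
pos 7: 9 → hit
pos 8: 6 → fault, evict 8, frames (9 0 6)
At position 8, page 8 is evicted.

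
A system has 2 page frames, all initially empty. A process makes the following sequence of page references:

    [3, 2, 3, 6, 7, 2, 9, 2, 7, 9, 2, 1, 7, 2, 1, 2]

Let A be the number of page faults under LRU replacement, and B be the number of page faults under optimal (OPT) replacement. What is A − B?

Under LRU: F F . F F F F . F F F F F F F . → 13 faults.
Under OPT: F F . F F . F . F . F F . F . . → 9 faults.
A − B = 13 − 9 = 4.

4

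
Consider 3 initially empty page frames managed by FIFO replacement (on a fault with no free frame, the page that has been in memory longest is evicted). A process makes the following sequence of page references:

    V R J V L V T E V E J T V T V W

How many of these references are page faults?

V → fault, frames {V}
R → fault, frames {V,R}
J → fault, frames {V,R,J}
V → hit
L → fault, evict V, frames {R,J,L}
V → fault, evict R, frames {J,L,V}
T → fault, evict J, frames {L,V,T}
E → fault, evict L, frames {V,T,E}
V → hit
E → hit
J → fault, evict V, frames {T,E,J}
T → hit
V → fault, evict T, frames {E,J,V}
T → fault, evict E, frames {J,V,T}
V → hit
W → fault, evict J, frames {V,T,W}
Page faults: 11.

11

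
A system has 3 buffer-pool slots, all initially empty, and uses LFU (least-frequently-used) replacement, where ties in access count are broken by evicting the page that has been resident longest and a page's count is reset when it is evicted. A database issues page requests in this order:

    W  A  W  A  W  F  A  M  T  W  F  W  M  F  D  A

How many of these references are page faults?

9

W -> fault, frames (W)
A -> fault, frames (W A)
W -> hit
A -> hit
W -> hit
F -> fault, frames (W A F)
A -> hit
M -> fault, evict F, frames (W A M)
T -> fault, evict M, frames (W A T)
W -> hit
F -> fault, evict T, frames (W A F)
W -> hit
M -> fault, evict F, frames (W A M)
F -> fault, evict M, frames (W A F)
D -> fault, evict F, frames (W A D)
A -> hit
Page faults: 9.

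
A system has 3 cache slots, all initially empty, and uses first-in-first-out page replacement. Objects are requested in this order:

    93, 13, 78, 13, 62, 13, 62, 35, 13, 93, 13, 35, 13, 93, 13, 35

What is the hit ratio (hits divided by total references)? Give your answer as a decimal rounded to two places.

0.56

93: fault, frames {93}
13: fault, frames {93,13}
78: fault, frames {93,13,78}
13: hit
62: fault, evict 93, frames {13,78,62}
13: hit
62: hit
35: fault, evict 13, frames {78,62,35}
13: fault, evict 78, frames {62,35,13}
93: fault, evict 62, frames {35,13,93}
13: hit
35: hit
13: hit
93: hit
13: hit
35: hit
Hits: 9 of 16 references → 9/16 = 0.5625.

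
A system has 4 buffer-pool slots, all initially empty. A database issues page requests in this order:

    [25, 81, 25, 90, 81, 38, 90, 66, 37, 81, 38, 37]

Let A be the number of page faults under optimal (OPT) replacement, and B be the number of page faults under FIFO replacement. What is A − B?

-1

Under OPT: F F . F . F . F F . . . → 6 faults.
Under FIFO: F F . F . F . F F F . . → 7 faults.
A − B = 6 − 7 = -1.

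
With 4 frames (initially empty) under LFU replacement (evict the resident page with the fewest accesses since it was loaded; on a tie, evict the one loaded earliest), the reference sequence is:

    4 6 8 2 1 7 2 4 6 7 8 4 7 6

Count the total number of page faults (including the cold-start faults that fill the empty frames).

4 → fault, frames (4)
6 → fault, frames (4 6)
8 → fault, frames (4 6 8)
2 → fault, frames (4 6 8 2)
1 → fault, evict 4, frames (6 8 2 1)
7 → fault, evict 6, frames (8 2 1 7)
2 → hit
4 → fault, evict 8, frames (2 1 7 4)
6 → fault, evict 1, frames (2 7 4 6)
7 → hit
8 → fault, evict 4, frames (2 7 6 8)
4 → fault, evict 6, frames (2 7 8 4)
7 → hit
6 → fault, evict 8, frames (2 7 4 6)
Page faults: 11.

11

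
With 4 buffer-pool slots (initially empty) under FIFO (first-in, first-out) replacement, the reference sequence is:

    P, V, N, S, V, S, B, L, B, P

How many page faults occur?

P → miss, frames (P)
V → miss, frames (P V)
N → miss, frames (P V N)
S → miss, frames (P V N S)
V → hit
S → hit
B → miss, evict P, frames (V N S B)
L → miss, evict V, frames (N S B L)
B → hit
P → miss, evict N, frames (S B L P)
Page faults: 7.

7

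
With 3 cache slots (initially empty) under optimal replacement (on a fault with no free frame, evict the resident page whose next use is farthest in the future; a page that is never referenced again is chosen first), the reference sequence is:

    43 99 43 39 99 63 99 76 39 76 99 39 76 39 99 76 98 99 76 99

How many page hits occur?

43 -> fault, frames (43)
99 -> fault, frames (43 99)
43 -> hit
39 -> fault, frames (43 99 39)
99 -> hit
63 -> fault, evict 43, frames (99 39 63)
99 -> hit
76 -> fault, evict 63, frames (99 39 76)
39 -> hit
76 -> hit
99 -> hit
39 -> hit
76 -> hit
39 -> hit
99 -> hit
76 -> hit
98 -> fault, evict 39, frames (99 76 98)
99 -> hit
76 -> hit
99 -> hit
Hits: 14.

14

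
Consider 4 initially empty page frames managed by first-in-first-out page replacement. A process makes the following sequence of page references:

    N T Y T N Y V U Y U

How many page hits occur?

N: fault, frames [N]
T: fault, frames [N, T]
Y: fault, frames [N, T, Y]
T: hit
N: hit
Y: hit
V: fault, frames [N, T, Y, V]
U: fault, evict N, frames [T, Y, V, U]
Y: hit
U: hit
Hits: 5.

5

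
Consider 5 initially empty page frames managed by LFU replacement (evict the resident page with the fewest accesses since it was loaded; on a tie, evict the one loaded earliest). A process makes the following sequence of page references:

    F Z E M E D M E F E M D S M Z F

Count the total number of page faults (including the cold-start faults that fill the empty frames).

7

F -> miss, frames (F)
Z -> miss, frames (F Z)
E -> miss, frames (F Z E)
M -> miss, frames (F Z E M)
E -> hit
D -> miss, frames (F Z E M D)
M -> hit
E -> hit
F -> hit
E -> hit
M -> hit
D -> hit
S -> miss, evict Z, frames (F E M D S)
M -> hit
Z -> miss, evict S, frames (F E M D Z)
F -> hit
Page faults: 7.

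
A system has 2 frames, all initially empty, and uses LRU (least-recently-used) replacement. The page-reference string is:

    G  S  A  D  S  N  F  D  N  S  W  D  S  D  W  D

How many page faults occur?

14

G → fault, frames [G]
S → fault, frames [G, S]
A → fault, evict G, frames [S, A]
D → fault, evict S, frames [A, D]
S → fault, evict A, frames [D, S]
N → fault, evict D, frames [S, N]
F → fault, evict S, frames [N, F]
D → fault, evict N, frames [F, D]
N → fault, evict F, frames [D, N]
S → fault, evict D, frames [N, S]
W → fault, evict N, frames [S, W]
D → fault, evict S, frames [W, D]
S → fault, evict W, frames [D, S]
D → hit
W → fault, evict S, frames [D, W]
D → hit
Page faults: 14.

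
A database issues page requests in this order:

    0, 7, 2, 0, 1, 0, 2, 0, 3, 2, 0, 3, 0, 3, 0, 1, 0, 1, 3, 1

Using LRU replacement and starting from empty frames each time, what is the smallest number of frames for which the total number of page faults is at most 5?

4

f=1: 20 faults
f=2: 12 faults
f=3: 6 faults
f=4: 5 faults
f=5: 5 faults
Smallest f with faults ≤ 5 is 4.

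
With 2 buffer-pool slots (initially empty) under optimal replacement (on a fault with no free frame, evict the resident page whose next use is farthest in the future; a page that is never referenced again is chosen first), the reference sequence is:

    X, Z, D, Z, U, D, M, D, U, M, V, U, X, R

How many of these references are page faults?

X: fault, frames [X]
Z: fault, frames [X, Z]
D: fault, evict X, frames [Z, D]
Z: hit
U: fault, evict Z, frames [D, U]
D: hit
M: fault, evict U, frames [D, M]
D: hit
U: fault, evict D, frames [M, U]
M: hit
V: fault, evict M, frames [U, V]
U: hit
X: fault, evict V, frames [U, X]
R: fault, evict X, frames [U, R]
Page faults: 9.

9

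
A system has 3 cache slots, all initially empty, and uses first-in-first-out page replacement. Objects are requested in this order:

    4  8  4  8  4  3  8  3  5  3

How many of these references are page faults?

4 → miss, frames [4]
8 → miss, frames [4, 8]
4 → hit
8 → hit
4 → hit
3 → miss, frames [4, 8, 3]
8 → hit
3 → hit
5 → miss, evict 4, frames [8, 3, 5]
3 → hit
Page faults: 4.

4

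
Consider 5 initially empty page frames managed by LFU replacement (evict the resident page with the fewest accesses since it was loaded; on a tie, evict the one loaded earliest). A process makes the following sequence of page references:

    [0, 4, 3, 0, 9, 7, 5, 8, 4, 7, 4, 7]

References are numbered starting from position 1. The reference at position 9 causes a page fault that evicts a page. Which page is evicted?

9

pos 1: 0 -> fault, frames [0]
pos 2: 4 -> fault, frames [0, 4]
pos 3: 3 -> fault, frames [0, 4, 3]
pos 4: 0 -> hit
pos 5: 9 -> fault, frames [0, 4, 3, 9]
pos 6: 7 -> fault, frames [0, 4, 3, 9, 7]
pos 7: 5 -> fault, evict 4, frames [0, 3, 9, 7, 5]
pos 8: 8 -> fault, evict 3, frames [0, 9, 7, 5, 8]
pos 9: 4 -> fault, evict 9, frames [0, 7, 5, 8, 4]
At position 9, page 9 is evicted.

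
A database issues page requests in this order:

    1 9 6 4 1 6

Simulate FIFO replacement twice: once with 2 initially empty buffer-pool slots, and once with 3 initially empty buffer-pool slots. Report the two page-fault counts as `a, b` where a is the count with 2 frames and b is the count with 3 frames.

2 frames: F F F F F F → 6 faults.
3 frames: F F F F F . → 5 faults.
5 < 6: adding a frame reduced faults, as is typical.

6, 5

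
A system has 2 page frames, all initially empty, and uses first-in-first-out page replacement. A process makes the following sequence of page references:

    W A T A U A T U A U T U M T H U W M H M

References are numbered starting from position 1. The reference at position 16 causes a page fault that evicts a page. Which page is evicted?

pos 1: W -> fault, frames {W}
pos 2: A -> fault, frames {W,A}
pos 3: T -> fault, evict W, frames {A,T}
pos 4: A -> hit
pos 5: U -> fault, evict A, frames {T,U}
pos 6: A -> fault, evict T, frames {U,A}
pos 7: T -> fault, evict U, frames {A,T}
pos 8: U -> fault, evict A, frames {T,U}
pos 9: A -> fault, evict T, frames {U,A}
pos 10: U -> hit
pos 11: T -> fault, evict U, frames {A,T}
pos 12: U -> fault, evict A, frames {T,U}
pos 13: M -> fault, evict T, frames {U,M}
pos 14: T -> fault, evict U, frames {M,T}
pos 15: H -> fault, evict M, frames {T,H}
pos 16: U -> fault, evict T, frames {H,U}
At position 16, page T is evicted.

T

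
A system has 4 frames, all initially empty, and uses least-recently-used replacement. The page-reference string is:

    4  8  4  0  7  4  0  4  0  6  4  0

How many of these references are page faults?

5

4: miss, frames {4}
8: miss, frames {4,8}
4: hit
0: miss, frames {8,4,0}
7: miss, frames {8,4,0,7}
4: hit
0: hit
4: hit
0: hit
6: miss, evict 8, frames {7,4,0,6}
4: hit
0: hit
Page faults: 5.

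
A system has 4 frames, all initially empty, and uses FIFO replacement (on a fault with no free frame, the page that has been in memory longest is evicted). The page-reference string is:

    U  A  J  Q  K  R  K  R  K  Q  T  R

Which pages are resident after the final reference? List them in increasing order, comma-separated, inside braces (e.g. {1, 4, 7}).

{K, Q, R, T}

U -> fault, frames {U}
A -> fault, frames {U,A}
J -> fault, frames {U,A,J}
Q -> fault, frames {U,A,J,Q}
K -> fault, evict U, frames {A,J,Q,K}
R -> fault, evict A, frames {J,Q,K,R}
K -> hit
R -> hit
K -> hit
Q -> hit
T -> fault, evict J, frames {Q,K,R,T}
R -> hit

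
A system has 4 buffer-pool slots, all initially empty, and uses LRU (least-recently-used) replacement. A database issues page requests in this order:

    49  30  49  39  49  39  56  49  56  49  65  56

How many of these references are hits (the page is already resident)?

7

49: fault, frames {49}
30: fault, frames {49,30}
49: hit
39: fault, frames {30,49,39}
49: hit
39: hit
56: fault, frames {30,49,39,56}
49: hit
56: hit
49: hit
65: fault, evict 30, frames {39,56,49,65}
56: hit
Hits: 7.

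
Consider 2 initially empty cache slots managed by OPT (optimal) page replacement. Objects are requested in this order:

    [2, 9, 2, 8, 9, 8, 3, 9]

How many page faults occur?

2 → fault, frames [2]
9 → fault, frames [2, 9]
2 → hit
8 → fault, evict 2, frames [9, 8]
9 → hit
8 → hit
3 → fault, evict 8, frames [9, 3]
9 → hit
Page faults: 4.

4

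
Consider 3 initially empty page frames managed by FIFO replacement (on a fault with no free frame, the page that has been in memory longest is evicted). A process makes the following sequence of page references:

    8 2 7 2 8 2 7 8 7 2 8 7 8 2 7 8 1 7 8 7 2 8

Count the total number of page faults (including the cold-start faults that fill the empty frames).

8: miss, frames [8]
2: miss, frames [8, 2]
7: miss, frames [8, 2, 7]
2: hit
8: hit
2: hit
7: hit
8: hit
7: hit
2: hit
8: hit
7: hit
8: hit
2: hit
7: hit
8: hit
1: miss, evict 8, frames [2, 7, 1]
7: hit
8: miss, evict 2, frames [7, 1, 8]
7: hit
2: miss, evict 7, frames [1, 8, 2]
8: hit
Page faults: 6.

6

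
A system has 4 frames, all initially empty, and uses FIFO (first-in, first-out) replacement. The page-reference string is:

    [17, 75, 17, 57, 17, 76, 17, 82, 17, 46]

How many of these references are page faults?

17 → miss, frames (17)
75 → miss, frames (17 75)
17 → hit
57 → miss, frames (17 75 57)
17 → hit
76 → miss, frames (17 75 57 76)
17 → hit
82 → miss, evict 17, frames (75 57 76 82)
17 → miss, evict 75, frames (57 76 82 17)
46 → miss, evict 57, frames (76 82 17 46)
Page faults: 7.

7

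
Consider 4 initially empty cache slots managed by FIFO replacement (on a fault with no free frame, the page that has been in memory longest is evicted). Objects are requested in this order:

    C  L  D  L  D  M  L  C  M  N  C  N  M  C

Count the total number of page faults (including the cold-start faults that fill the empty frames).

C → fault, frames [C]
L → fault, frames [C, L]
D → fault, frames [C, L, D]
L → hit
D → hit
M → fault, frames [C, L, D, M]
L → hit
C → hit
M → hit
N → fault, evict C, frames [L, D, M, N]
C → fault, evict L, frames [D, M, N, C]
N → hit
M → hit
C → hit
Page faults: 6.

6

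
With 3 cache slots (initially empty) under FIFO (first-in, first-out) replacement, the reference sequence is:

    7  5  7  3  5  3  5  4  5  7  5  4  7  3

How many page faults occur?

7 -> fault, frames {7}
5 -> fault, frames {7,5}
7 -> hit
3 -> fault, frames {7,5,3}
5 -> hit
3 -> hit
5 -> hit
4 -> fault, evict 7, frames {5,3,4}
5 -> hit
7 -> fault, evict 5, frames {3,4,7}
5 -> fault, evict 3, frames {4,7,5}
4 -> hit
7 -> hit
3 -> fault, evict 4, frames {7,5,3}
Page faults: 7.

7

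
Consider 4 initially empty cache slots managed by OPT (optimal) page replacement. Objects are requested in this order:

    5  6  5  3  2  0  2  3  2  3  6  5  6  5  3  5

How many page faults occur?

5: fault, frames {5}
6: fault, frames {5,6}
5: hit
3: fault, frames {5,6,3}
2: fault, frames {5,6,3,2}
0: fault, evict 5, frames {6,3,2,0}
2: hit
3: hit
2: hit
3: hit
6: hit
5: fault, evict 0, frames {6,3,2,5}
6: hit
5: hit
3: hit
5: hit
Page faults: 6.

6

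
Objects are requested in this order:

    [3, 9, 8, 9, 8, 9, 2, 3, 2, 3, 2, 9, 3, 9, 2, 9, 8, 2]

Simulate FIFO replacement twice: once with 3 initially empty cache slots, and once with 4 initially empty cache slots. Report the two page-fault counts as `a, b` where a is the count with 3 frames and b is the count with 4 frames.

3 frames: F F F . . . F F . . . F . . . . F F → 8 faults.
4 frames: F F F . . . F . . . . . . . . . . . → 4 faults.
4 < 8: adding a frame reduced faults, as is typical.

8, 4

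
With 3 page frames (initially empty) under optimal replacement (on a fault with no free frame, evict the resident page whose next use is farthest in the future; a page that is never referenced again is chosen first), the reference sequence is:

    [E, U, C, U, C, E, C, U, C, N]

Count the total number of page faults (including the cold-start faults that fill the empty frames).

E: fault, frames (E)
U: fault, frames (E U)
C: fault, frames (E U C)
U: hit
C: hit
E: hit
C: hit
U: hit
C: hit
N: fault, evict C, frames (E U N)
Page faults: 4.

4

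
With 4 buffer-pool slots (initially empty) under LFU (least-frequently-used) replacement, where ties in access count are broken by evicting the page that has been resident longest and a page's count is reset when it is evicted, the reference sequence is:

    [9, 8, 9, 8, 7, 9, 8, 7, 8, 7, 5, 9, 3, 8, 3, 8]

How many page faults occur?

5

9 → fault, frames (9)
8 → fault, frames (9 8)
9 → hit
8 → hit
7 → fault, frames (9 8 7)
9 → hit
8 → hit
7 → hit
8 → hit
7 → hit
5 → fault, frames (9 8 7 5)
9 → hit
3 → fault, evict 5, frames (9 8 7 3)
8 → hit
3 → hit
8 → hit
Page faults: 5.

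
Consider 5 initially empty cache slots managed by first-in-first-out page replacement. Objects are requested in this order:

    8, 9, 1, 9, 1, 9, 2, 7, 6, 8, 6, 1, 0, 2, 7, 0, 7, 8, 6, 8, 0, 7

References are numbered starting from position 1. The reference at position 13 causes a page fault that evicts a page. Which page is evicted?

pos 1: 8: miss, frames (8)
pos 2: 9: miss, frames (8 9)
pos 3: 1: miss, frames (8 9 1)
pos 4: 9: hit
pos 5: 1: hit
pos 6: 9: hit
pos 7: 2: miss, frames (8 9 1 2)
pos 8: 7: miss, frames (8 9 1 2 7)
pos 9: 6: miss, evict 8, frames (9 1 2 7 6)
pos 10: 8: miss, evict 9, frames (1 2 7 6 8)
pos 11: 6: hit
pos 12: 1: hit
pos 13: 0: miss, evict 1, frames (2 7 6 8 0)
At position 13, page 1 is evicted.

1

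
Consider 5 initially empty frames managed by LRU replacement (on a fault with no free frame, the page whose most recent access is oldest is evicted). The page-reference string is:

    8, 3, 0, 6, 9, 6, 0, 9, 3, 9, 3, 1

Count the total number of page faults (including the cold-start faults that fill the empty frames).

6

8: miss, frames {8}
3: miss, frames {8,3}
0: miss, frames {8,3,0}
6: miss, frames {8,3,0,6}
9: miss, frames {8,3,0,6,9}
6: hit
0: hit
9: hit
3: hit
9: hit
3: hit
1: miss, evict 8, frames {6,0,9,3,1}
Page faults: 6.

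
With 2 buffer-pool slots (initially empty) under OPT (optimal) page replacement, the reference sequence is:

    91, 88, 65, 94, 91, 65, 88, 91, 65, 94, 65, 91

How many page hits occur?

3

91 -> fault, frames (91)
88 -> fault, frames (91 88)
65 -> fault, evict 88, frames (91 65)
94 -> fault, evict 65, frames (91 94)
91 -> hit
65 -> fault, evict 94, frames (91 65)
88 -> fault, evict 65, frames (91 88)
91 -> hit
65 -> fault, evict 88, frames (91 65)
94 -> fault, evict 91, frames (65 94)
65 -> hit
91 -> fault, evict 94, frames (65 91)
Hits: 3.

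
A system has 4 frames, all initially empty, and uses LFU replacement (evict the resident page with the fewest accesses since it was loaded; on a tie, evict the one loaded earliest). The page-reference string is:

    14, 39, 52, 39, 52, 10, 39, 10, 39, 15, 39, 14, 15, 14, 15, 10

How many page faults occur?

9

14 -> miss, frames [14]
39 -> miss, frames [14, 39]
52 -> miss, frames [14, 39, 52]
39 -> hit
52 -> hit
10 -> miss, frames [14, 39, 52, 10]
39 -> hit
10 -> hit
39 -> hit
15 -> miss, evict 14, frames [39, 52, 10, 15]
39 -> hit
14 -> miss, evict 15, frames [39, 52, 10, 14]
15 -> miss, evict 14, frames [39, 52, 10, 15]
14 -> miss, evict 15, frames [39, 52, 10, 14]
15 -> miss, evict 14, frames [39, 52, 10, 15]
10 -> hit
Page faults: 9.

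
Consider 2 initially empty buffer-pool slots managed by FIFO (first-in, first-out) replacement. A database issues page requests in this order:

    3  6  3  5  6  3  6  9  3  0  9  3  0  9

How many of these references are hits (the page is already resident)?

2

3 → miss, frames (3)
6 → miss, frames (3 6)
3 → hit
5 → miss, evict 3, frames (6 5)
6 → hit
3 → miss, evict 6, frames (5 3)
6 → miss, evict 5, frames (3 6)
9 → miss, evict 3, frames (6 9)
3 → miss, evict 6, frames (9 3)
0 → miss, evict 9, frames (3 0)
9 → miss, evict 3, frames (0 9)
3 → miss, evict 0, frames (9 3)
0 → miss, evict 9, frames (3 0)
9 → miss, evict 3, frames (0 9)
Hits: 2.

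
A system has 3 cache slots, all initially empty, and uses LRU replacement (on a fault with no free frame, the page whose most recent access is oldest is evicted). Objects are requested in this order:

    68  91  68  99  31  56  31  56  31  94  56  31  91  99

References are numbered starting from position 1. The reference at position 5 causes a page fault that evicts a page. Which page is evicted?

pos 1: 68: miss, frames {68}
pos 2: 91: miss, frames {68,91}
pos 3: 68: hit
pos 4: 99: miss, frames {91,68,99}
pos 5: 31: miss, evict 91, frames {68,99,31}
At position 5, page 91 is evicted.

91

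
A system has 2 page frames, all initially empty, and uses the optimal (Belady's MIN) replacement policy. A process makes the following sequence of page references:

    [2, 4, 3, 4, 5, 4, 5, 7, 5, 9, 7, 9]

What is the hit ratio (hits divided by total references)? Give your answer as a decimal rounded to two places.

0.50

2: fault, frames (2)
4: fault, frames (2 4)
3: fault, evict 2, frames (4 3)
4: hit
5: fault, evict 3, frames (4 5)
4: hit
5: hit
7: fault, evict 4, frames (5 7)
5: hit
9: fault, evict 5, frames (7 9)
7: hit
9: hit
Hits: 6 of 12 references → 6/12 = 0.5000.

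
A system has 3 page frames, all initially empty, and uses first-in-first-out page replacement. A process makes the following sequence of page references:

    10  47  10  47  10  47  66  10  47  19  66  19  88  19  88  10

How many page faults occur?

10 -> fault, frames [10]
47 -> fault, frames [10, 47]
10 -> hit
47 -> hit
10 -> hit
47 -> hit
66 -> fault, frames [10, 47, 66]
10 -> hit
47 -> hit
19 -> fault, evict 10, frames [47, 66, 19]
66 -> hit
19 -> hit
88 -> fault, evict 47, frames [66, 19, 88]
19 -> hit
88 -> hit
10 -> fault, evict 66, frames [19, 88, 10]
Page faults: 6.

6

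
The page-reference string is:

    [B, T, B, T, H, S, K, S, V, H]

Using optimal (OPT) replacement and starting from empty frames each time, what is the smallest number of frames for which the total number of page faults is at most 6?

f=1: 10 faults
f=2: 7 faults
f=3: 6 faults
f=4: 6 faults
f=5: 6 faults
f=6: 6 faults
Smallest f with faults ≤ 6 is 3.

3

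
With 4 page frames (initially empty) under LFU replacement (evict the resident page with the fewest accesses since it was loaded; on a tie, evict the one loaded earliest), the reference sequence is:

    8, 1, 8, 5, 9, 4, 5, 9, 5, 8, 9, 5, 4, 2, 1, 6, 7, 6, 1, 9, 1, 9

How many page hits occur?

11

8 -> fault, frames {8}
1 -> fault, frames {8,1}
8 -> hit
5 -> fault, frames {8,1,5}
9 -> fault, frames {8,1,5,9}
4 -> fault, evict 1, frames {8,5,9,4}
5 -> hit
9 -> hit
5 -> hit
8 -> hit
9 -> hit
5 -> hit
4 -> hit
2 -> fault, evict 4, frames {8,5,9,2}
1 -> fault, evict 2, frames {8,5,9,1}
6 -> fault, evict 1, frames {8,5,9,6}
7 -> fault, evict 6, frames {8,5,9,7}
6 -> fault, evict 7, frames {8,5,9,6}
1 -> fault, evict 6, frames {8,5,9,1}
9 -> hit
1 -> hit
9 -> hit
Hits: 11.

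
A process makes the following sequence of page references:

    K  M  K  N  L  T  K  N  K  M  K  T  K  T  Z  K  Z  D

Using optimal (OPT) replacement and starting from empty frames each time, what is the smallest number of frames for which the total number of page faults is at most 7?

4

f=1: 18 faults
f=2: 10 faults
f=3: 8 faults
f=4: 7 faults
f=5: 7 faults
f=6: 7 faults
f=7: 7 faults
Smallest f with faults ≤ 7 is 4.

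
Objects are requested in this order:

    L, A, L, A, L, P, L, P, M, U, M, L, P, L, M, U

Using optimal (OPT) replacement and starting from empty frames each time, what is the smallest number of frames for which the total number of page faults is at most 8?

f=1: 16 faults
f=2: 9 faults
f=3: 7 faults
f=4: 5 faults
f=5: 5 faults
Smallest f with faults ≤ 8 is 3.

3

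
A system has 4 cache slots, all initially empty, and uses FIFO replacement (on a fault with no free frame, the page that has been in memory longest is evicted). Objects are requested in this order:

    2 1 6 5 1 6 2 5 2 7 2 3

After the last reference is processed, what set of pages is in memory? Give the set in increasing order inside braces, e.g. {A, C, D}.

{2, 3, 5, 7}

2 → fault, frames (2)
1 → fault, frames (2 1)
6 → fault, frames (2 1 6)
5 → fault, frames (2 1 6 5)
1 → hit
6 → hit
2 → hit
5 → hit
2 → hit
7 → fault, evict 2, frames (1 6 5 7)
2 → fault, evict 1, frames (6 5 7 2)
3 → fault, evict 6, frames (5 7 2 3)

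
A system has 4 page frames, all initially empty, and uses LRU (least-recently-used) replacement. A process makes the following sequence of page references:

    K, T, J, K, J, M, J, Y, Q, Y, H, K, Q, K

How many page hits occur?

K → fault, frames {K}
T → fault, frames {K,T}
J → fault, frames {K,T,J}
K → hit
J → hit
M → fault, frames {T,K,J,M}
J → hit
Y → fault, evict T, frames {K,M,J,Y}
Q → fault, evict K, frames {M,J,Y,Q}
Y → hit
H → fault, evict M, frames {J,Q,Y,H}
K → fault, evict J, frames {Q,Y,H,K}
Q → hit
K → hit
Hits: 6.

6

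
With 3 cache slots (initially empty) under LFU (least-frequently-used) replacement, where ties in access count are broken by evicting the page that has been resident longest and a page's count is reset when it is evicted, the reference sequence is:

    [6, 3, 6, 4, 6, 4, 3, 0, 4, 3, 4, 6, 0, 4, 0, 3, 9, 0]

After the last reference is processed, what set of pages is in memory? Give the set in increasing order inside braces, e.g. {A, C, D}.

6 -> fault, frames (6)
3 -> fault, frames (6 3)
6 -> hit
4 -> fault, frames (6 3 4)
6 -> hit
4 -> hit
3 -> hit
0 -> fault, evict 3, frames (6 4 0)
4 -> hit
3 -> fault, evict 0, frames (6 4 3)
4 -> hit
6 -> hit
0 -> fault, evict 3, frames (6 4 0)
4 -> hit
0 -> hit
3 -> fault, evict 0, frames (6 4 3)
9 -> fault, evict 3, frames (6 4 9)
0 -> fault, evict 9, frames (6 4 0)

{0, 4, 6}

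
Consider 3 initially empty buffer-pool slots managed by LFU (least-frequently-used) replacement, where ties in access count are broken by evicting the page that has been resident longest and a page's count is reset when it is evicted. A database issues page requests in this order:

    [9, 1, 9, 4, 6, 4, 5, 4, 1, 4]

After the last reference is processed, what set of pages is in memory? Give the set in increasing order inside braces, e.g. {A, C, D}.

9 → miss, frames [9]
1 → miss, frames [9, 1]
9 → hit
4 → miss, frames [9, 1, 4]
6 → miss, evict 1, frames [9, 4, 6]
4 → hit
5 → miss, evict 6, frames [9, 4, 5]
4 → hit
1 → miss, evict 5, frames [9, 4, 1]
4 → hit

{1, 4, 9}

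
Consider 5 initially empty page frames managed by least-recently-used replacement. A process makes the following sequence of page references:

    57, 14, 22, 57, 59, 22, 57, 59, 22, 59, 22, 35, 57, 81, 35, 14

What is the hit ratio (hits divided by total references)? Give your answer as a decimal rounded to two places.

57 -> miss, frames [57]
14 -> miss, frames [57, 14]
22 -> miss, frames [57, 14, 22]
57 -> hit
59 -> miss, frames [14, 22, 57, 59]
22 -> hit
57 -> hit
59 -> hit
22 -> hit
59 -> hit
22 -> hit
35 -> miss, frames [14, 57, 59, 22, 35]
57 -> hit
81 -> miss, evict 14, frames [59, 22, 35, 57, 81]
35 -> hit
14 -> miss, evict 59, frames [22, 57, 81, 35, 14]
Hits: 9 of 16 references → 9/16 = 0.5625.

0.56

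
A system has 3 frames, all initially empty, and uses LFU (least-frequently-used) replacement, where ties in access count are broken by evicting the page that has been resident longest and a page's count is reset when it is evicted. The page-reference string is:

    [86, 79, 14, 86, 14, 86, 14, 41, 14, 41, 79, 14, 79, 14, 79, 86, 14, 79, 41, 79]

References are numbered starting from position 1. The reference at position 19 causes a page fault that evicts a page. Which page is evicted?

pos 1: 86 -> fault, frames [86]
pos 2: 79 -> fault, frames [86, 79]
pos 3: 14 -> fault, frames [86, 79, 14]
pos 4: 86 -> hit
pos 5: 14 -> hit
pos 6: 86 -> hit
pos 7: 14 -> hit
pos 8: 41 -> fault, evict 79, frames [86, 14, 41]
pos 9: 14 -> hit
pos 10: 41 -> hit
pos 11: 79 -> fault, evict 41, frames [86, 14, 79]
pos 12: 14 -> hit
pos 13: 79 -> hit
pos 14: 14 -> hit
pos 15: 79 -> hit
pos 16: 86 -> hit
pos 17: 14 -> hit
pos 18: 79 -> hit
pos 19: 41 -> fault, evict 86, frames [14, 79, 41]
At position 19, page 86 is evicted.

86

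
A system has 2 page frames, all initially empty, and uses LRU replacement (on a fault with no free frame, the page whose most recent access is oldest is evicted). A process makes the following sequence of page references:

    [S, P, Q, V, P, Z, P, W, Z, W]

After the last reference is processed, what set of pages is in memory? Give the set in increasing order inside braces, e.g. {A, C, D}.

S -> fault, frames {S}
P -> fault, frames {S,P}
Q -> fault, evict S, frames {P,Q}
V -> fault, evict P, frames {Q,V}
P -> fault, evict Q, frames {V,P}
Z -> fault, evict V, frames {P,Z}
P -> hit
W -> fault, evict Z, frames {P,W}
Z -> fault, evict P, frames {W,Z}
W -> hit

{W, Z}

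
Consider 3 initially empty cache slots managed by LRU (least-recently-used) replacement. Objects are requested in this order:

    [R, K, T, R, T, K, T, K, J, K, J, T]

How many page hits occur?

8

R → miss, frames [R]
K → miss, frames [R, K]
T → miss, frames [R, K, T]
R → hit
T → hit
K → hit
T → hit
K → hit
J → miss, evict R, frames [T, K, J]
K → hit
J → hit
T → hit
Hits: 8.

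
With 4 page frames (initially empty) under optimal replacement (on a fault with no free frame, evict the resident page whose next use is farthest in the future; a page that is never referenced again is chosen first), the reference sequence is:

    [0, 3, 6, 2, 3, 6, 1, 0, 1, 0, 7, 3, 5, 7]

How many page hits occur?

0 → miss, frames (0)
3 → miss, frames (0 3)
6 → miss, frames (0 3 6)
2 → miss, frames (0 3 6 2)
3 → hit
6 → hit
1 → miss, evict 2, frames (0 3 6 1)
0 → hit
1 → hit
0 → hit
7 → miss, evict 1, frames (0 3 6 7)
3 → hit
5 → miss, evict 6, frames (0 3 7 5)
7 → hit
Hits: 7.

7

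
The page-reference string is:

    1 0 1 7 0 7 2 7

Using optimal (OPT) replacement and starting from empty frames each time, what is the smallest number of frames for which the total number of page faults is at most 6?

f=1: 8 faults
f=2: 4 faults
f=3: 4 faults
f=4: 4 faults
Smallest f with faults ≤ 6 is 2.

2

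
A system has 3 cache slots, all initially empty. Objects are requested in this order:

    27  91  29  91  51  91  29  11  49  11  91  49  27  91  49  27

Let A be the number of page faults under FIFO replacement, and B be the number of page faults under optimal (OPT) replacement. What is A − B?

1

Under FIFO: F F F . F . . F F . F . F . . . → 8 faults.
Under OPT: F F F . F . . F F . . . F . . . → 7 faults.
A − B = 8 − 7 = 1.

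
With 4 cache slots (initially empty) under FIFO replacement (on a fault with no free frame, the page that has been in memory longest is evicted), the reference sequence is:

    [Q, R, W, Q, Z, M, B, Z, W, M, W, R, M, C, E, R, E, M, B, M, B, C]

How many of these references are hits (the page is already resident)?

11

Q: miss, frames (Q)
R: miss, frames (Q R)
W: miss, frames (Q R W)
Q: hit
Z: miss, frames (Q R W Z)
M: miss, evict Q, frames (R W Z M)
B: miss, evict R, frames (W Z M B)
Z: hit
W: hit
M: hit
W: hit
R: miss, evict W, frames (Z M B R)
M: hit
C: miss, evict Z, frames (M B R C)
E: miss, evict M, frames (B R C E)
R: hit
E: hit
M: miss, evict B, frames (R C E M)
B: miss, evict R, frames (C E M B)
M: hit
B: hit
C: hit
Hits: 11.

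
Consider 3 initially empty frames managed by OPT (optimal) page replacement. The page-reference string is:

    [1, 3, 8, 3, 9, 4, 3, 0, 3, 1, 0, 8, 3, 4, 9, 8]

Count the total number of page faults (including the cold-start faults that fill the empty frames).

9

1 -> fault, frames [1]
3 -> fault, frames [1, 3]
8 -> fault, frames [1, 3, 8]
3 -> hit
9 -> fault, evict 8, frames [1, 3, 9]
4 -> fault, evict 9, frames [1, 3, 4]
3 -> hit
0 -> fault, evict 4, frames [1, 3, 0]
3 -> hit
1 -> hit
0 -> hit
8 -> fault, evict 0, frames [1, 3, 8]
3 -> hit
4 -> fault, evict 3, frames [1, 8, 4]
9 -> fault, evict 4, frames [1, 8, 9]
8 -> hit
Page faults: 9.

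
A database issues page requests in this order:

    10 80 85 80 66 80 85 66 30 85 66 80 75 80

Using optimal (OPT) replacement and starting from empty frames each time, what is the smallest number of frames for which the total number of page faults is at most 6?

4

f=1: 14 faults
f=2: 9 faults
f=3: 7 faults
f=4: 6 faults
f=5: 6 faults
f=6: 6 faults
Smallest f with faults ≤ 6 is 4.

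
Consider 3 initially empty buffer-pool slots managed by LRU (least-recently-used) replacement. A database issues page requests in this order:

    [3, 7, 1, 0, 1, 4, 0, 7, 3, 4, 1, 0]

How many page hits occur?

3: miss, frames [3]
7: miss, frames [3, 7]
1: miss, frames [3, 7, 1]
0: miss, evict 3, frames [7, 1, 0]
1: hit
4: miss, evict 7, frames [0, 1, 4]
0: hit
7: miss, evict 1, frames [4, 0, 7]
3: miss, evict 4, frames [0, 7, 3]
4: miss, evict 0, frames [7, 3, 4]
1: miss, evict 7, frames [3, 4, 1]
0: miss, evict 3, frames [4, 1, 0]
Hits: 2.

2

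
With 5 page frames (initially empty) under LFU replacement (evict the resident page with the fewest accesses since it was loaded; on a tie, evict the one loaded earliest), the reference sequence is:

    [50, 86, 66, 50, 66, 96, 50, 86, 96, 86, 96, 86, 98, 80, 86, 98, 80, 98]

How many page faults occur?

50 -> fault, frames [50]
86 -> fault, frames [50, 86]
66 -> fault, frames [50, 86, 66]
50 -> hit
66 -> hit
96 -> fault, frames [50, 86, 66, 96]
50 -> hit
86 -> hit
96 -> hit
86 -> hit
96 -> hit
86 -> hit
98 -> fault, frames [50, 86, 66, 96, 98]
80 -> fault, evict 98, frames [50, 86, 66, 96, 80]
86 -> hit
98 -> fault, evict 80, frames [50, 86, 66, 96, 98]
80 -> fault, evict 98, frames [50, 86, 66, 96, 80]
98 -> fault, evict 80, frames [50, 86, 66, 96, 98]
Page faults: 9.

9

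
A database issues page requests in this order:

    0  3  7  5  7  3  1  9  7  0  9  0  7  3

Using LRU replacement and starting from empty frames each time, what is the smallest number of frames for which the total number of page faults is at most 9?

f=1: 14 faults
f=2: 12 faults
f=3: 9 faults
f=4: 8 faults
f=5: 7 faults
f=6: 6 faults
Smallest f with faults ≤ 9 is 3.

3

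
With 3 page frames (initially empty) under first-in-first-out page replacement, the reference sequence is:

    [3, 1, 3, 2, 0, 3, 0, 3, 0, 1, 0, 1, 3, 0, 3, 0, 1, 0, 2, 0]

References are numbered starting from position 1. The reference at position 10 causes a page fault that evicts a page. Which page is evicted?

pos 1: 3: fault, frames {3}
pos 2: 1: fault, frames {3,1}
pos 3: 3: hit
pos 4: 2: fault, frames {3,1,2}
pos 5: 0: fault, evict 3, frames {1,2,0}
pos 6: 3: fault, evict 1, frames {2,0,3}
pos 7: 0: hit
pos 8: 3: hit
pos 9: 0: hit
pos 10: 1: fault, evict 2, frames {0,3,1}
At position 10, page 2 is evicted.

2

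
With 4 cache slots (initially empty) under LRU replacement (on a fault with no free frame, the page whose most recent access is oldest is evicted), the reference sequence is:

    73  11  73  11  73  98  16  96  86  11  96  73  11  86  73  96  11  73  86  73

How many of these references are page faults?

8

73 -> fault, frames {73}
11 -> fault, frames {73,11}
73 -> hit
11 -> hit
73 -> hit
98 -> fault, frames {11,73,98}
16 -> fault, frames {11,73,98,16}
96 -> fault, evict 11, frames {73,98,16,96}
86 -> fault, evict 73, frames {98,16,96,86}
11 -> fault, evict 98, frames {16,96,86,11}
96 -> hit
73 -> fault, evict 16, frames {86,11,96,73}
11 -> hit
86 -> hit
73 -> hit
96 -> hit
11 -> hit
73 -> hit
86 -> hit
73 -> hit
Page faults: 8.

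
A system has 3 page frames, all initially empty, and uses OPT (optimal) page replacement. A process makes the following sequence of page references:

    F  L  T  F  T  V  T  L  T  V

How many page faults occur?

F → miss, frames (F)
L → miss, frames (F L)
T → miss, frames (F L T)
F → hit
T → hit
V → miss, evict F, frames (L T V)
T → hit
L → hit
T → hit
V → hit
Page faults: 4.

4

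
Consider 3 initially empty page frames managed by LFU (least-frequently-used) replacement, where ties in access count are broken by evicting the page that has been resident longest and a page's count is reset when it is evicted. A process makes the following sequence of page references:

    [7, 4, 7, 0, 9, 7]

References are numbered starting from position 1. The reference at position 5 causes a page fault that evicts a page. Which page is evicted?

pos 1: 7 -> fault, frames {7}
pos 2: 4 -> fault, frames {7,4}
pos 3: 7 -> hit
pos 4: 0 -> fault, frames {7,4,0}
pos 5: 9 -> fault, evict 4, frames {7,0,9}
At position 5, page 4 is evicted.

4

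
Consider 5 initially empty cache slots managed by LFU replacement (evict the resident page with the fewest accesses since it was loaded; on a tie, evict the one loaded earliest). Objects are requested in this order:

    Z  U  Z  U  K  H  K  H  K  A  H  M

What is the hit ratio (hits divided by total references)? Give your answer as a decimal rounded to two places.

Z: fault, frames {Z}
U: fault, frames {Z,U}
Z: hit
U: hit
K: fault, frames {Z,U,K}
H: fault, frames {Z,U,K,H}
K: hit
H: hit
K: hit
A: fault, frames {Z,U,K,H,A}
H: hit
M: fault, evict A, frames {Z,U,K,H,M}
Hits: 6 of 12 references → 6/12 = 0.5000.

0.50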